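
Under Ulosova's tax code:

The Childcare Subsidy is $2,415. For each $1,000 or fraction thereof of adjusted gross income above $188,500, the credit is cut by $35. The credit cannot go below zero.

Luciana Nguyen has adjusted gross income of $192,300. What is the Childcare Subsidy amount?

$2,275

Childcare Subsidy: income exceeds $188,500 by $3,800, which is 4 full-or-partial $1,000 increments; reduction = 4 × $35 = $140, leaving $2,275.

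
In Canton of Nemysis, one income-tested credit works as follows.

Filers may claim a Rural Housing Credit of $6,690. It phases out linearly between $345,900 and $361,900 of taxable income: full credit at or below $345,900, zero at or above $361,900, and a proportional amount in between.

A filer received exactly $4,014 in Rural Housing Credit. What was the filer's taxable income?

$352,300

$4,014 is 4,014/6,690 of the full $6,690, so 2,676/6,690 of the $16,000 range has been used: income = $345,900 + $16,000 × 2,676/6,690 = $352,300.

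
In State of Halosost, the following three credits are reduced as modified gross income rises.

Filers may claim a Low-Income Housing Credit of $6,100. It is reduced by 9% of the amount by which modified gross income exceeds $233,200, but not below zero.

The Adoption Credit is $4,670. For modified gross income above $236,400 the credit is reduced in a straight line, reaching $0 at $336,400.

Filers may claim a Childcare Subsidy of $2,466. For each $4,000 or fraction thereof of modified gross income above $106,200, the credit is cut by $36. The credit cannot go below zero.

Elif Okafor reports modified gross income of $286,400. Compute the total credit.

Low-Income Housing Credit: 9% of the $53,200 excess over $233,200 is $4,788; credit = $6,100 − $4,788 = $1,312.
Adoption Credit: $286,400 is $50,000 into a $100,000 phase-out range, leaving 50,000/100,000 of the credit: $4,670 × 50,000/100,000 = $2,335.
Childcare Subsidy: income exceeds $106,200 by $180,200, which is 46 full-or-partial $4,000 increments; reduction = 46 × $36 = $1,656, leaving $810.
Total: $1,312 + $2,335 + $810 = $4,457.

$4,457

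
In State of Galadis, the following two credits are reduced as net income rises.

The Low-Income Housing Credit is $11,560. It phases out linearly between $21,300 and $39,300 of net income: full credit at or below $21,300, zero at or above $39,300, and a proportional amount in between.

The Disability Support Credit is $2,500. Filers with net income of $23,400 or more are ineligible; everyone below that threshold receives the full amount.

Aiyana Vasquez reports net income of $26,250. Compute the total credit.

$8,381

Low-Income Housing Credit: $26,250 is $4,950 into a $18,000 phase-out range, leaving 13,050/18,000 of the credit: $11,560 × 13,050/18,000 = $8,381.
Disability Support Credit: $26,250 meets or exceeds the $23,400 cutoff, so the credit is $0.
Total: $8,381 + $0 = $8,381.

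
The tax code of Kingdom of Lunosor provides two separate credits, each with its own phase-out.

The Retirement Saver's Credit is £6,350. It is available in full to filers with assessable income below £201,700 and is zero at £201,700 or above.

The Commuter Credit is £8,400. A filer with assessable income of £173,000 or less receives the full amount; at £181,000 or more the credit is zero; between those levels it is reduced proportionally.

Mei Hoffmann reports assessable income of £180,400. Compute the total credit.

£6,980

Retirement Saver's Credit: £180,400 is below the £201,700 cutoff, so the full £6,350 applies.
Commuter Credit: £180,400 is £7,400 into a £8,000 phase-out range, leaving 600/8,000 of the credit: £8,400 × 600/8,000 = £630.
Total: £6,350 + £630 = £6,980.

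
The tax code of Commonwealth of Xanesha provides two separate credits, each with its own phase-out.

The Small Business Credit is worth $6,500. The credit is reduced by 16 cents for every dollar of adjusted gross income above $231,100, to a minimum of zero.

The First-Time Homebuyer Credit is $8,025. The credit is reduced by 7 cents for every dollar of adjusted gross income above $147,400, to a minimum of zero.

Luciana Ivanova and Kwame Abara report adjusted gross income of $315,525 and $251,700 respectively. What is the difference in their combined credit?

Luciana ($315,525): Small Business Credit: 16% of the $84,425 excess over $231,100 is $13,508 ≥ base, so the credit is $0. First-Time Homebuyer Credit: 7% of the $168,125 excess over $147,400 is $11,768.75 ≥ base, so the credit is $0. total $0 + $0 = $0
Kwame ($251,700): Small Business Credit: 16% of the $20,600 excess over $231,100 is $3,296; credit = $6,500 − $3,296 = $3,204. First-Time Homebuyer Credit: 7% of the $104,300 excess over $147,400 is $7,301; credit = $8,025 − $7,301 = $724. total $3,204 + $724 = $3,928
Difference: |$0 − $3,928| = $3,928.

$3,928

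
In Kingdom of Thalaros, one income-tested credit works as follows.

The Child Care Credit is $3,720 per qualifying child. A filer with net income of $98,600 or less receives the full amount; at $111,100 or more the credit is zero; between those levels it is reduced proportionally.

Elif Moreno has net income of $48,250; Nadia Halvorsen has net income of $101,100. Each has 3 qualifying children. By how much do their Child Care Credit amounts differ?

Elif ($48,250): Child Care Credit: base = 3 × $3,720 = $11,160. $48,250 is at or below the $98,600 threshold, so the full $11,160 applies.
Nadia ($101,100): Child Care Credit: base = 3 × $3,720 = $11,160. $101,100 is $2,500 into a $12,500 phase-out range, leaving 10,000/12,500 of the credit: $11,160 × 10,000/12,500 = $8,928.
Difference: |$11,160 − $8,928| = $2,232.

$2,232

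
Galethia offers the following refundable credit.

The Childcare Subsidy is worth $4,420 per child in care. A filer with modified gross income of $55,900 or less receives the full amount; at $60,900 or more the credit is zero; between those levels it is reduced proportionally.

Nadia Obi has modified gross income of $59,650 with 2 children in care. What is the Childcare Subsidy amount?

$2,210

Childcare Subsidy: base = 2 × $4,420 = $8,840. $59,650 is $3,750 into a $5,000 phase-out range, leaving 1,250/5,000 of the credit: $8,840 × 1,250/5,000 = $2,210.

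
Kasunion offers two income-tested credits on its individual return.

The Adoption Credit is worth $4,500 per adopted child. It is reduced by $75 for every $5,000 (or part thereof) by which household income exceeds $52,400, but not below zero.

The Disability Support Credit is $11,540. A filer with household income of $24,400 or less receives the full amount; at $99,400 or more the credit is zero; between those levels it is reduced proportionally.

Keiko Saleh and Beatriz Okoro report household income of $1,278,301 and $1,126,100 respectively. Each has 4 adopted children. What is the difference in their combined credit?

Keiko ($1,278,301): Adoption Credit: base = 4 × $4,500 = $18,000. income exceeds $52,400 by $1,225,901 → 246 increments × $75 = $18,450 ≥ base, so the credit is $0. Disability Support Credit: $1,278,301 is at or above $99,400, so the credit is $0. total $0 + $0 = $0
Beatriz ($1,126,100): Adoption Credit: base = 4 × $4,500 = $18,000. income exceeds $52,400 by $1,073,700, which is 215 full-or-partial $5,000 increments; reduction = 215 × $75 = $16,125, leaving $1,875. Disability Support Credit: $1,126,100 is at or above $99,400, so the credit is $0. total $1,875 + $0 = $1,875
Difference: |$0 − $1,875| = $1,875.

$1,875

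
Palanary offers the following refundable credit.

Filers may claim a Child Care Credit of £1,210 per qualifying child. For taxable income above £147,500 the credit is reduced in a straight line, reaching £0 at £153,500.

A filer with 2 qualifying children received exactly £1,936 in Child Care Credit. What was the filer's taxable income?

£148,700

Full credit = 2 × £1,210 = £2,420.
£1,936 is 1,936/2,420 of the full £2,420, so 484/2,420 of the £6,000 range has been used: income = £147,500 + £6,000 × 484/2,420 = £148,700.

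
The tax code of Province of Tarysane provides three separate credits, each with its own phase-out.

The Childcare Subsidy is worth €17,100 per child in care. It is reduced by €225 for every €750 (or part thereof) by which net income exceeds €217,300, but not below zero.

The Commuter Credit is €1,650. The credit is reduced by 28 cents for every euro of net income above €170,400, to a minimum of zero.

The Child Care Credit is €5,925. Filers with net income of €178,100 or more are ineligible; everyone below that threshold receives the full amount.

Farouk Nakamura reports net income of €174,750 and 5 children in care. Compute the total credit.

€91,857

Childcare Subsidy: base = 5 × €17,100 = €85,500. €174,750 is at or below the €217,300 threshold, so the full €85,500 applies.
Commuter Credit: 28% of the €4,350 excess over €170,400 is €1,218; credit = €1,650 − €1,218 = €432.
Child Care Credit: €174,750 is below the €178,100 cutoff, so the full €5,925 applies.
Total: €85,500 + €432 + €5,925 = €91,857.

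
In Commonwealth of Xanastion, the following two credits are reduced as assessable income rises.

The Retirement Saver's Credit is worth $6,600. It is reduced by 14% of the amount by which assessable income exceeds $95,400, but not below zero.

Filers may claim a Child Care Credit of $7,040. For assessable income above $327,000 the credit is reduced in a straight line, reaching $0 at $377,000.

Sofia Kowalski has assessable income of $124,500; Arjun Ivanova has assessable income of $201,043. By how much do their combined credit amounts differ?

Sofia ($124,500): Retirement Saver's Credit: 14% of the $29,100 excess over $95,400 is $4,074; credit = $6,600 − $4,074 = $2,526. Child Care Credit: $124,500 is at or below the $327,000 threshold, so the full $7,040 applies. total $2,526 + $7,040 = $9,566
Arjun ($201,043): Retirement Saver's Credit: 14% of the $105,643 excess over $95,400 is $14,790.02 ≥ base, so the credit is $0. Child Care Credit: $201,043 is at or below the $327,000 threshold, so the full $7,040 applies. total $0 + $7,040 = $7,040
Difference: |$9,566 − $7,040| = $2,526.

$2,526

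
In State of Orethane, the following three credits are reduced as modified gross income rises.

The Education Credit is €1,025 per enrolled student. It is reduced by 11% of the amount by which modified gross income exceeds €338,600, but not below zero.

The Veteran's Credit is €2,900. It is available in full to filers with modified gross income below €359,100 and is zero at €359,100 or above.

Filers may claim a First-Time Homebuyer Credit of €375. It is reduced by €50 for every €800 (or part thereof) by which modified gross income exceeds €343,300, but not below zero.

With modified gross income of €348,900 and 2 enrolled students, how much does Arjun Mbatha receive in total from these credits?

Education Credit: base = 2 × €1,025 = €2,050. 11% of the €10,300 excess over €338,600 is €1,133; credit = €2,050 − €1,133 = €917.
Veteran's Credit: €348,900 is below the €359,100 cutoff, so the full €2,900 applies.
First-Time Homebuyer Credit: income exceeds €343,300 by €5,600, which is 7 full-or-partial €800 increments; reduction = 7 × €50 = €350, leaving €25.
Total: €917 + €2,900 + €25 = €3,842.

€3,842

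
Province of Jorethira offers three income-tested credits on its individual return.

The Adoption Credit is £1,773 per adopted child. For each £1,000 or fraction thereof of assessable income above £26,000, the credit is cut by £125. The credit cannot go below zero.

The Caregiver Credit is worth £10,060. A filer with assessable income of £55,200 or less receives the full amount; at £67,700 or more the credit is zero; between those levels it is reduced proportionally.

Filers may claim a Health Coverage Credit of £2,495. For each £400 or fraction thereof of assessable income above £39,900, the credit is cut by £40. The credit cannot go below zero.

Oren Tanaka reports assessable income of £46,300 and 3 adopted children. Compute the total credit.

£14,609

Adoption Credit: base = 3 × £1,773 = £5,319. income exceeds £26,000 by £20,300, which is 21 full-or-partial £1,000 increments; reduction = 21 × £125 = £2,625, leaving £2,694.
Caregiver Credit: £46,300 is at or below the £55,200 threshold, so the full £10,060 applies.
Health Coverage Credit: income exceeds £39,900 by £6,400, which is 16 full-or-partial £400 increments; reduction = 16 × £40 = £640, leaving £1,855.
Total: £2,694 + £10,060 + £1,855 = £14,609.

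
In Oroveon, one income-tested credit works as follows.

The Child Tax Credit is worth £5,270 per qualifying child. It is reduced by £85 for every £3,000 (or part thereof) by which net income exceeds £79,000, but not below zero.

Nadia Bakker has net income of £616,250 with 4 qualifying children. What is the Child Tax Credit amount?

£5,780

Child Tax Credit: base = 4 × £5,270 = £21,080. income exceeds £79,000 by £537,250, which is 180 full-or-partial £3,000 increments; reduction = 180 × £85 = £15,300, leaving £5,780.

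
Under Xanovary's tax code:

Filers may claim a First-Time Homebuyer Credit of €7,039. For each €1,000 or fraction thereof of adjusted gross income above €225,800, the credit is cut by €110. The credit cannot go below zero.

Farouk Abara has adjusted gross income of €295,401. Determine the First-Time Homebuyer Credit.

€0

First-Time Homebuyer Credit: income exceeds €225,800 by €69,601 → 70 increments × €110 = €7,700 ≥ base, so the credit is €0.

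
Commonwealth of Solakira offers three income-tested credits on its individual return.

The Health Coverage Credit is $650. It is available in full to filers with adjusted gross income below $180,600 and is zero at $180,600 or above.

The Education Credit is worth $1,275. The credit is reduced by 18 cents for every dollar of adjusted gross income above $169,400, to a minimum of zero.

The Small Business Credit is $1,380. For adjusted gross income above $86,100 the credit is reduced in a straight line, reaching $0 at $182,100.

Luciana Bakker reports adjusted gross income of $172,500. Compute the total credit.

Health Coverage Credit: $172,500 is below the $180,600 cutoff, so the full $650 applies.
Education Credit: 18% of the $3,100 excess over $169,400 is $558; credit = $1,275 − $558 = $717.
Small Business Credit: $172,500 is $86,400 into a $96,000 phase-out range, leaving 9,600/96,000 of the credit: $1,380 × 9,600/96,000 = $138.
Total: $650 + $717 + $138 = $1,505.

$1,505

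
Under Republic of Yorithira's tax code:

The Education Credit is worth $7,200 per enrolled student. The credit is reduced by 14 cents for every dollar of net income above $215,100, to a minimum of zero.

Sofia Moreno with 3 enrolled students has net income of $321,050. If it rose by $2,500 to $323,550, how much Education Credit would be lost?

$350

At $321,050 — base = 3 × $7,200 = $21,600. 14% of the $105,950 excess over $215,100 is $14,833; credit = $21,600 − $14,833 = $6,767.
At $323,550 — base = 3 × $7,200 = $21,600. 14% of the $108,450 excess over $215,100 is $15,183; credit = $21,600 − $15,183 = $6,417.
Lost: $6,767 − $6,417 = $350.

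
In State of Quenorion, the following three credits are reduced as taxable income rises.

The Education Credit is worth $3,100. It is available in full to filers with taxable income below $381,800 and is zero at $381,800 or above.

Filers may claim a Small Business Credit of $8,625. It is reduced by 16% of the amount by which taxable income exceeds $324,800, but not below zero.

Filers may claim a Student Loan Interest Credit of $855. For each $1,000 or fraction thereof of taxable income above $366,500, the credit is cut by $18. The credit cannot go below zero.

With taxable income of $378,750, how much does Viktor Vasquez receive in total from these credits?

$3,721

Education Credit: $378,750 is below the $381,800 cutoff, so the full $3,100 applies.
Small Business Credit: 16% of the $53,950 excess over $324,800 is $8,632 ≥ base, so the credit is $0.
Student Loan Interest Credit: income exceeds $366,500 by $12,250, which is 13 full-or-partial $1,000 increments; reduction = 13 × $18 = $234, leaving $621.
Total: $3,100 + $0 + $621 = $3,721.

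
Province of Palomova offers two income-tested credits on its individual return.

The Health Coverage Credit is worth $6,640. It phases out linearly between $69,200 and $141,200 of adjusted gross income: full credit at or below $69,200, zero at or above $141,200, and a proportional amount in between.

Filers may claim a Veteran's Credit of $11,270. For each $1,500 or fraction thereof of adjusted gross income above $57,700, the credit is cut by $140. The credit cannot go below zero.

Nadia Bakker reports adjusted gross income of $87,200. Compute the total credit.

$13,450

Health Coverage Credit: $87,200 is $18,000 into a $72,000 phase-out range, leaving 54,000/72,000 of the credit: $6,640 × 54,000/72,000 = $4,980.
Veteran's Credit: income exceeds $57,700 by $29,500, which is 20 full-or-partial $1,500 increments; reduction = 20 × $140 = $2,800, leaving $8,470.
Total: $4,980 + $8,470 = $13,450.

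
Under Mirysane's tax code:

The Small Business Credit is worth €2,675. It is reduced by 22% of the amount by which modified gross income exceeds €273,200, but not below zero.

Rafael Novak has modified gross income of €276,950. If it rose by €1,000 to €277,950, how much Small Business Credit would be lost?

At €276,950 — 22% of the €3,750 excess over €273,200 is €825; credit = €2,675 − €825 = €1,850.
At €277,950 — 22% of the €4,750 excess over €273,200 is €1,045; credit = €2,675 − €1,045 = €1,630.
Lost: €1,850 − €1,630 = €220.

€220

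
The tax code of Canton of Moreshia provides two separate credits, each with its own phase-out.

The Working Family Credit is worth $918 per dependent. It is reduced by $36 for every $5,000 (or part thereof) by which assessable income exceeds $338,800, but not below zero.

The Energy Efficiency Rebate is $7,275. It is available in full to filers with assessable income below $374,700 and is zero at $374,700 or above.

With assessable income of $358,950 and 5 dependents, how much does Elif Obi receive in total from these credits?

$11,685

Working Family Credit: base = 5 × $918 = $4,590. income exceeds $338,800 by $20,150, which is 5 full-or-partial $5,000 increments; reduction = 5 × $36 = $180, leaving $4,410.
Energy Efficiency Rebate: $358,950 is below the $374,700 cutoff, so the full $7,275 applies.
Total: $4,410 + $7,275 = $11,685.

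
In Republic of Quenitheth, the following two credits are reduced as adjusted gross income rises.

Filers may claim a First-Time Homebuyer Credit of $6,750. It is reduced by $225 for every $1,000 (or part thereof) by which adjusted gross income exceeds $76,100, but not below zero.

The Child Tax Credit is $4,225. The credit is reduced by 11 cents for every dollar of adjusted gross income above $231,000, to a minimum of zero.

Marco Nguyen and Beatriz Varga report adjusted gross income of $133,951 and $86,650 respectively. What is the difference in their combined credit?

Marco ($133,951): First-Time Homebuyer Credit: income exceeds $76,100 by $57,851 → 58 increments × $225 = $13,050 ≥ base, so the credit is $0. Child Tax Credit: $133,951 is at or below the $231,000 threshold, so the full $4,225 applies. total $0 + $4,225 = $4,225
Beatriz ($86,650): First-Time Homebuyer Credit: income exceeds $76,100 by $10,550, which is 11 full-or-partial $1,000 increments; reduction = 11 × $225 = $2,475, leaving $4,275. Child Tax Credit: $86,650 is at or below the $231,000 threshold, so the full $4,225 applies. total $4,275 + $4,225 = $8,500
Difference: |$4,225 − $8,500| = $4,275.

$4,275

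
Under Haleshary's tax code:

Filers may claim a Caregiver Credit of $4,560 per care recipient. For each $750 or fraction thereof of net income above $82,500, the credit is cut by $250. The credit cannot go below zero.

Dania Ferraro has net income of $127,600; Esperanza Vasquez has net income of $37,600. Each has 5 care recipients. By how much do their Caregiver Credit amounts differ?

Dania ($127,600): Caregiver Credit: base = 5 × $4,560 = $22,800. income exceeds $82,500 by $45,100, which is 61 full-or-partial $750 increments; reduction = 61 × $250 = $15,250, leaving $7,550.
Esperanza ($37,600): Caregiver Credit: base = 5 × $4,560 = $22,800. $37,600 is at or below the $82,500 threshold, so the full $22,800 applies.
Difference: |$7,550 − $22,800| = $15,250.

$15,250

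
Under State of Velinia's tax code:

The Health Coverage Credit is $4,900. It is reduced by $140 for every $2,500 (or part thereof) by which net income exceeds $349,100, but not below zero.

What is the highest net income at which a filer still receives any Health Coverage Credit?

After 34 increments the reduction is 34 × $140 = $4,760, leaving $140; one more increment wipes it out. Increment 34 ends at excess 34 × $2,500 = $85,000, so the highest qualifying income is $349,100 + $85,000 = $434,100.

$434,100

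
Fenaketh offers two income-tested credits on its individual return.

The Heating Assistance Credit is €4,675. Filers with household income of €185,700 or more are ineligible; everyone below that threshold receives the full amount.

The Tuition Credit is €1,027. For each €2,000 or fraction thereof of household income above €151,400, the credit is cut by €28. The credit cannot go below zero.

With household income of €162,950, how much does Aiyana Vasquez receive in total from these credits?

€5,534

Heating Assistance Credit: €162,950 is below the €185,700 cutoff, so the full €4,675 applies.
Tuition Credit: income exceeds €151,400 by €11,550, which is 6 full-or-partial €2,000 increments; reduction = 6 × €28 = €168, leaving €859.
Total: €4,675 + €859 = €5,534.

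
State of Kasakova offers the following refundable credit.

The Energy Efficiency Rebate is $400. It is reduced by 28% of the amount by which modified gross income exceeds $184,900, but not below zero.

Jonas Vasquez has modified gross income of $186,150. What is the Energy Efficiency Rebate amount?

$50

Energy Efficiency Rebate: 28% of the $1,250 excess over $184,900 is $350; credit = $400 − $350 = $50.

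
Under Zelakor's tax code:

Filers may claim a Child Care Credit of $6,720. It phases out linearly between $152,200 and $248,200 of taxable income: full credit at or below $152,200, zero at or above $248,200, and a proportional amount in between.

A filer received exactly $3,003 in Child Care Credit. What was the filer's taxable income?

$3,003 is 3,003/6,720 of the full $6,720, so 3,717/6,720 of the $96,000 range has been used: income = $152,200 + $96,000 × 3,717/6,720 = $205,300.

$205,300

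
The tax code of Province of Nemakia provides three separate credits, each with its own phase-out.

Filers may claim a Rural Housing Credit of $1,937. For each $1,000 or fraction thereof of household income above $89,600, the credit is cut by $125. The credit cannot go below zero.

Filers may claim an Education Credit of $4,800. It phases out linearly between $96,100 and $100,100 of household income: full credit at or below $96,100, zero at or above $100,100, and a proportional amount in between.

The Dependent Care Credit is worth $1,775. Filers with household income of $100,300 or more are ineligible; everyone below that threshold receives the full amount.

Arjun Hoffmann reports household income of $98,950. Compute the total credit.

Rural Housing Credit: income exceeds $89,600 by $9,350, which is 10 full-or-partial $1,000 increments; reduction = 10 × $125 = $1,250, leaving $687.
Education Credit: $98,950 is $2,850 into a $4,000 phase-out range, leaving 1,150/4,000 of the credit: $4,800 × 1,150/4,000 = $1,380.
Dependent Care Credit: $98,950 is below the $100,300 cutoff, so the full $1,775 applies.
Total: $687 + $1,380 + $1,775 = $3,842.

$3,842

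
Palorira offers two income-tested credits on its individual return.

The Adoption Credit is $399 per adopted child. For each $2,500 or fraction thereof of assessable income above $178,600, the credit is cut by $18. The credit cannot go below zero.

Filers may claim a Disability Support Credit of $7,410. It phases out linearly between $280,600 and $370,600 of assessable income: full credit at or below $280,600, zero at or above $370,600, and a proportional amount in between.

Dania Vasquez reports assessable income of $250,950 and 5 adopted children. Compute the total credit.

Adoption Credit: base = 5 × $399 = $1,995. income exceeds $178,600 by $72,350, which is 29 full-or-partial $2,500 increments; reduction = 29 × $18 = $522, leaving $1,473.
Disability Support Credit: $250,950 is at or below the $280,600 threshold, so the full $7,410 applies.
Total: $1,473 + $7,410 = $8,883.

$8,883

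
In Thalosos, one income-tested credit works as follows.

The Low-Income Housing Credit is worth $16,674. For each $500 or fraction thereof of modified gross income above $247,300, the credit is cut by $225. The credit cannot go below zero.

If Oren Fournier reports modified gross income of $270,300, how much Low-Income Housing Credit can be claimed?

$6,324

Low-Income Housing Credit: income exceeds $247,300 by $23,000, which is 46 full-or-partial $500 increments; reduction = 46 × $225 = $10,350, leaving $6,324.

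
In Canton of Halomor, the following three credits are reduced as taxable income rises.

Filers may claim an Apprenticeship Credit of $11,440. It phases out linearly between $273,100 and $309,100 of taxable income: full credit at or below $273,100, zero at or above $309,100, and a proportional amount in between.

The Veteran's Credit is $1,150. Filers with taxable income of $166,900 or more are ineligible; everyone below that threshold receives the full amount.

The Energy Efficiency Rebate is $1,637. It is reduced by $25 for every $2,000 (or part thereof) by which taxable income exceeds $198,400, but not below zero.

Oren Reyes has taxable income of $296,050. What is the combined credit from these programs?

Apprenticeship Credit: $296,050 is $22,950 into a $36,000 phase-out range, leaving 13,050/36,000 of the credit: $11,440 × 13,050/36,000 = $4,147.
Veteran's Credit: $296,050 meets or exceeds the $166,900 cutoff, so the credit is $0.
Energy Efficiency Rebate: income exceeds $198,400 by $97,650, which is 49 full-or-partial $2,000 increments; reduction = 49 × $25 = $1,225, leaving $412.
Total: $4,147 + $0 + $412 = $4,559.

$4,559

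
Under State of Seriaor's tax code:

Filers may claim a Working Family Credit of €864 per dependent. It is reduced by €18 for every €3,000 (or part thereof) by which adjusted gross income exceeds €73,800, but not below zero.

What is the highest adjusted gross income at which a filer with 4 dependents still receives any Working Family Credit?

Full credit = 4 × €864 = €3,456.
After 191 increments the reduction is 191 × €18 = €3,438, leaving €18; one more increment wipes it out. Increment 191 ends at excess 191 × €3,000 = €573,000, so the highest qualifying income is €73,800 + €573,000 = €646,800.

€646,800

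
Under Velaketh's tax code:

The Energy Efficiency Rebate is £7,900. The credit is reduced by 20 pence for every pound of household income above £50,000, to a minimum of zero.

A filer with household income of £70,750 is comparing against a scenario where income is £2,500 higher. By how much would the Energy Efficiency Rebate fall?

£500

At £70,750 — 20% of the £20,750 excess over £50,000 is £4,150; credit = £7,900 − £4,150 = £3,750.
At £73,250 — 20% of the £23,250 excess over £50,000 is £4,650; credit = £7,900 − £4,650 = £3,250.
Lost: £3,750 − £3,250 = £500.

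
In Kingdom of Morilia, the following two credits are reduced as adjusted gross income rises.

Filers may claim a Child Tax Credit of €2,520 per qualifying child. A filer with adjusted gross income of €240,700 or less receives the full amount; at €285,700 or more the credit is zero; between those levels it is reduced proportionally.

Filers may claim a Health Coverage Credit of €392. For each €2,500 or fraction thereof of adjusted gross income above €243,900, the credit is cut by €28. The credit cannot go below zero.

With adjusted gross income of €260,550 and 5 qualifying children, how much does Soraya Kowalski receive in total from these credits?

€7,238

Child Tax Credit: base = 5 × €2,520 = €12,600. €260,550 is €19,850 into a €45,000 phase-out range, leaving 25,150/45,000 of the credit: €12,600 × 25,150/45,000 = €7,042.
Health Coverage Credit: income exceeds €243,900 by €16,650, which is 7 full-or-partial €2,500 increments; reduction = 7 × €28 = €196, leaving €196.
Total: €7,042 + €196 = €7,238.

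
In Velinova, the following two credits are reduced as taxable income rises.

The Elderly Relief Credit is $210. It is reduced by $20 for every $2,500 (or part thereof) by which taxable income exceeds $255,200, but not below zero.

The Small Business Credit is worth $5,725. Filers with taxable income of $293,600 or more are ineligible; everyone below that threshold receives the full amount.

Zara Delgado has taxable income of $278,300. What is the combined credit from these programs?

$5,735

Elderly Relief Credit: income exceeds $255,200 by $23,100, which is 10 full-or-partial $2,500 increments; reduction = 10 × $20 = $200, leaving $10.
Small Business Credit: $278,300 is below the $293,600 cutoff, so the full $5,725 applies.
Total: $10 + $5,725 = $5,735.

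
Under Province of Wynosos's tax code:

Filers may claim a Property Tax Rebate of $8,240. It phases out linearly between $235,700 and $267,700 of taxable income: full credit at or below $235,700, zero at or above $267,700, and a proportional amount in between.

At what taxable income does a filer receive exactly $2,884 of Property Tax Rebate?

$256,500

$2,884 is 2,884/8,240 of the full $8,240, so 5,356/8,240 of the $32,000 range has been used: income = $235,700 + $32,000 × 5,356/8,240 = $256,500.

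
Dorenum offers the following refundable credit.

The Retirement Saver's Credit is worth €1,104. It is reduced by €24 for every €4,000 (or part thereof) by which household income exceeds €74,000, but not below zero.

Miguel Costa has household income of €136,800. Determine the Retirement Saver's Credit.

€720

Retirement Saver's Credit: income exceeds €74,000 by €62,800, which is 16 full-or-partial €4,000 increments; reduction = 16 × €24 = €384, leaving €720.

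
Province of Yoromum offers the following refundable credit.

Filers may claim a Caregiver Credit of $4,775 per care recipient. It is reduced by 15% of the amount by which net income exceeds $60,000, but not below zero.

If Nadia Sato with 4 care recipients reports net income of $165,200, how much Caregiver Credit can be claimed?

$3,320

Caregiver Credit: base = 4 × $4,775 = $19,100. 15% of the $105,200 excess over $60,000 is $15,780; credit = $19,100 − $15,780 = $3,320.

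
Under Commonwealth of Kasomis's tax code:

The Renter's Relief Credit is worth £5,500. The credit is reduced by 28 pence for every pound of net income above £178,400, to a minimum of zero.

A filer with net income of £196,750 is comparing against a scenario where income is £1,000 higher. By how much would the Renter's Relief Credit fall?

£280

At £196,750 — 28% of the £18,350 excess over £178,400 is £5,138; credit = £5,500 − £5,138 = £362.
At £197,750 — 28% of the £19,350 excess over £178,400 is £5,418; credit = £5,500 − £5,418 = £82.
Lost: £362 − £82 = £280.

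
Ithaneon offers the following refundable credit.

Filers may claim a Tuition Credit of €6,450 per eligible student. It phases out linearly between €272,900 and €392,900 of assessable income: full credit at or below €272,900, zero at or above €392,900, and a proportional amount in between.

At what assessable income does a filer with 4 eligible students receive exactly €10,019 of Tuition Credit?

Full credit = 4 × €6,450 = €25,800.
€10,019 is 10,019/25,800 of the full €25,800, so 15,781/25,800 of the €120,000 range has been used: income = €272,900 + €120,000 × 15,781/25,800 = €346,300.

€346,300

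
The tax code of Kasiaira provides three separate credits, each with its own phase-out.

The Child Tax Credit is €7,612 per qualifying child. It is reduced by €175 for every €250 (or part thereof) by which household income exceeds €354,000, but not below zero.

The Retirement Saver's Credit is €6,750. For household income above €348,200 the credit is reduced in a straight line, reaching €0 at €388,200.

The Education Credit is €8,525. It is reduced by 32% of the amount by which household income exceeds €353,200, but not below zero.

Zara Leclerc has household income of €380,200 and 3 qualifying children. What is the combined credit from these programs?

Child Tax Credit: base = 3 × €7,612 = €22,836. income exceeds €354,000 by €26,200, which is 105 full-or-partial €250 increments; reduction = 105 × €175 = €18,375, leaving €4,461.
Retirement Saver's Credit: €380,200 is €32,000 into a €40,000 phase-out range, leaving 8,000/40,000 of the credit: €6,750 × 8,000/40,000 = €1,350.
Education Credit: 32% of the €27,000 excess over €353,200 is €8,640 ≥ base, so the credit is €0.
Total: €4,461 + €1,350 + €0 = €5,811.

€5,811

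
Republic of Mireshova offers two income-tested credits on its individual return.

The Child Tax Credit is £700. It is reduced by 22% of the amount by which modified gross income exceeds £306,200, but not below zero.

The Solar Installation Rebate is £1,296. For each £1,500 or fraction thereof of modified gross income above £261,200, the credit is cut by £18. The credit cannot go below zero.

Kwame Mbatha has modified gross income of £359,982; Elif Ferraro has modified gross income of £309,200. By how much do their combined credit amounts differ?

£652

Kwame (£359,982): Child Tax Credit: 22% of the £53,782 excess over £306,200 is £11,832.04 ≥ base, so the credit is £0. Solar Installation Rebate: income exceeds £261,200 by £98,782, which is 66 full-or-partial £1,500 increments; reduction = 66 × £18 = £1,188, leaving £108. total £0 + £108 = £108
Elif (£309,200): Child Tax Credit: 22% of the £3,000 excess over £306,200 is £660; credit = £700 − £660 = £40. Solar Installation Rebate: income exceeds £261,200 by £48,000, which is 32 full-or-partial £1,500 increments; reduction = 32 × £18 = £576, leaving £720. total £40 + £720 = £760
Difference: |£108 − £760| = £652.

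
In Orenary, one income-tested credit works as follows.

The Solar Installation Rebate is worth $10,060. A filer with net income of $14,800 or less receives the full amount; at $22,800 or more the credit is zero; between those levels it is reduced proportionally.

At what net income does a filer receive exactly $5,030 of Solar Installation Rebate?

$18,800

$5,030 is 5,030/10,060 of the full $10,060, so 5,030/10,060 of the $8,000 range has been used: income = $14,800 + $8,000 × 5,030/10,060 = $18,800.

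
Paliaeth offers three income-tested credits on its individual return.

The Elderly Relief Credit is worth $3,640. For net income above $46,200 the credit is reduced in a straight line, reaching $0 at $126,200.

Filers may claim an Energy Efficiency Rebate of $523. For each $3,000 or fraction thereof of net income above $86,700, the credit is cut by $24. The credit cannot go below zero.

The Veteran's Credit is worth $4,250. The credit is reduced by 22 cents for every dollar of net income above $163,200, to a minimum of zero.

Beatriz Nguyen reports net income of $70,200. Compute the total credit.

$7,321

Elderly Relief Credit: $70,200 is $24,000 into a $80,000 phase-out range, leaving 56,000/80,000 of the credit: $3,640 × 56,000/80,000 = $2,548.
Energy Efficiency Rebate: $70,200 is at or below the $86,700 threshold, so the full $523 applies.
Veteran's Credit: $70,200 is at or below the $163,200 threshold, so the full $4,250 applies.
Total: $2,548 + $523 + $4,250 = $7,321.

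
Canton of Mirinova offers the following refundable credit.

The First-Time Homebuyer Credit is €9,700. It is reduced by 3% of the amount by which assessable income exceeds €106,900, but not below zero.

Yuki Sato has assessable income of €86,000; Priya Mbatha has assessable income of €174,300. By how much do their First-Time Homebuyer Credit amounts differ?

€2,022

Yuki (€86,000): First-Time Homebuyer Credit: €86,000 is at or below the €106,900 threshold, so the full €9,700 applies.
Priya (€174,300): First-Time Homebuyer Credit: 3% of the €67,400 excess over €106,900 is €2,022; credit = €9,700 − €2,022 = €7,678.
Difference: |€9,700 − €7,678| = €2,022.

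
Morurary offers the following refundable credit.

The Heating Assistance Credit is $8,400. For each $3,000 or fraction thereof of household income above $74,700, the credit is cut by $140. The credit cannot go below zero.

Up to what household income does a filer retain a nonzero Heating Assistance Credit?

After 59 increments the reduction is 59 × $140 = $8,260, leaving $140; one more increment wipes it out. Increment 59 ends at excess 59 × $3,000 = $177,000, so the highest qualifying income is $74,700 + $177,000 = $251,700.

$251,700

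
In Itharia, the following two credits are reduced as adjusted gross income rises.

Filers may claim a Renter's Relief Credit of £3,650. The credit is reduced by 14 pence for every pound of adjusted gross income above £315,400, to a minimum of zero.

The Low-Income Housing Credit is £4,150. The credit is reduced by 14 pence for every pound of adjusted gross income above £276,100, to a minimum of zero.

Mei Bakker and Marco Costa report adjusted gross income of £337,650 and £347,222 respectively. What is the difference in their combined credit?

£535

Mei (£337,650): Renter's Relief Credit: 14% of the £22,250 excess over £315,400 is £3,115; credit = £3,650 − £3,115 = £535. Low-Income Housing Credit: 14% of the £61,550 excess over £276,100 is £8,617 ≥ base, so the credit is £0. total £535 + £0 = £535
Marco (£347,222): Renter's Relief Credit: 14% of the £31,822 excess over £315,400 is £4,455.08 ≥ base, so the credit is £0. Low-Income Housing Credit: 14% of the £71,122 excess over £276,100 is £9,957.08 ≥ base, so the credit is £0. total £0 + £0 = £0
Difference: |£535 − £0| = £535.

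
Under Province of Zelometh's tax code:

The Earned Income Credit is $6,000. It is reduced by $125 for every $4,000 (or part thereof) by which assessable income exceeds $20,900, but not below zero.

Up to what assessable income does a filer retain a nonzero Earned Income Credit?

After 47 increments the reduction is 47 × $125 = $5,875, leaving $125; one more increment wipes it out. Increment 47 ends at excess 47 × $4,000 = $188,000, so the highest qualifying income is $20,900 + $188,000 = $208,900.

$208,900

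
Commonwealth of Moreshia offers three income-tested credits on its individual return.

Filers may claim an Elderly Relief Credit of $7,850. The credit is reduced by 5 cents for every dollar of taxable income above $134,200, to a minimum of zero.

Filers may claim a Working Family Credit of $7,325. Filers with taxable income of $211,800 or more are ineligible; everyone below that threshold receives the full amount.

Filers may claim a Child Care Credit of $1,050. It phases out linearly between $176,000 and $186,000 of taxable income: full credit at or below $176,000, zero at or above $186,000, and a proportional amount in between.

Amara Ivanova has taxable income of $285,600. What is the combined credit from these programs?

$280

Elderly Relief Credit: 5% of the $151,400 excess over $134,200 is $7,570; credit = $7,850 − $7,570 = $280.
Working Family Credit: $285,600 meets or exceeds the $211,800 cutoff, so the credit is $0.
Child Care Credit: $285,600 is at or above $186,000, so the credit is $0.
Total: $280 + $0 + $0 = $280.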